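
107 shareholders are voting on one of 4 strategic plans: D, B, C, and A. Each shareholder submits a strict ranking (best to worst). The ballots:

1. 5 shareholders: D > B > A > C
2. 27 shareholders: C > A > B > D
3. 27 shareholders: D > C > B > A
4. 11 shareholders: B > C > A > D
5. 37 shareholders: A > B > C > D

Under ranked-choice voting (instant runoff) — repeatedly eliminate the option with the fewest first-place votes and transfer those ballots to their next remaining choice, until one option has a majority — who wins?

Round 1: D 32, B 11, C 27, A 37. Eliminate B.
Round 2: D 32, C 38, A 37. Eliminate D.
Round 3: C 65, A 42. C has a majority.

C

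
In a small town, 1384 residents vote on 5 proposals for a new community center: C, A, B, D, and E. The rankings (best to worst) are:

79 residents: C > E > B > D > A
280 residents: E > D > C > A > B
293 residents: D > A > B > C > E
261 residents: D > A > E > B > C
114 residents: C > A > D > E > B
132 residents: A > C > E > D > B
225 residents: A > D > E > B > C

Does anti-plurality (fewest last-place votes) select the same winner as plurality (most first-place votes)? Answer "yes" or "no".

yes

Anti-plurality — last-place votes: C 486, A 79, B 526, D 0, E 293. Winner: D.
Plurality — first-place votes: C 193, A 357, B 0, D 554, E 280. Winner: D.
The two methods agree.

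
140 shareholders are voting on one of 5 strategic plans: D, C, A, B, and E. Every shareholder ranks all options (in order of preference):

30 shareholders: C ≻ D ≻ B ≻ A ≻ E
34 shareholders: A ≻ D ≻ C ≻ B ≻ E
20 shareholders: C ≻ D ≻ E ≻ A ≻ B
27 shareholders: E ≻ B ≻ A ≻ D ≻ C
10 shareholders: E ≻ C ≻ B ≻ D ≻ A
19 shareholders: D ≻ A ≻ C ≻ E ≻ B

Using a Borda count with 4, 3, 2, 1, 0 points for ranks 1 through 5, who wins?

D

D: 30·3 + 34·3 + 20·3 + 27·1 + 10·1 + 19·4 = 365
C: 30·4 + 34·2 + 20·4 + 27·0 + 10·3 + 19·2 = 336
A: 30·1 + 34·4 + 20·1 + 27·2 + 10·0 + 19·3 = 297
B: 30·2 + 34·1 + 20·0 + 27·3 + 10·2 + 19·0 = 195
E: 30·0 + 34·0 + 20·2 + 27·4 + 10·4 + 19·1 = 207
D has the highest Borda score (365).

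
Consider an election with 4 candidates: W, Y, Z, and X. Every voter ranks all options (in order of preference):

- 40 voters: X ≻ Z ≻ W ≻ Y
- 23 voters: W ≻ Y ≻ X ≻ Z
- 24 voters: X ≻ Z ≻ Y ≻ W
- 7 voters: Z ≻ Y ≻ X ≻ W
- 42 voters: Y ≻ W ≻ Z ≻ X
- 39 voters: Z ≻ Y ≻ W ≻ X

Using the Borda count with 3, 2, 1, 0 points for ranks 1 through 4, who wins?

Z

W: 40·1 + 23·3 + 24·0 + 7·0 + 42·2 + 39·1 = 232
Y: 40·0 + 23·2 + 24·1 + 7·2 + 42·3 + 39·2 = 288
Z: 40·2 + 23·0 + 24·2 + 7·3 + 42·1 + 39·3 = 308
X: 40·3 + 23·1 + 24·3 + 7·1 + 42·0 + 39·0 = 222
Z has the highest Borda score (308).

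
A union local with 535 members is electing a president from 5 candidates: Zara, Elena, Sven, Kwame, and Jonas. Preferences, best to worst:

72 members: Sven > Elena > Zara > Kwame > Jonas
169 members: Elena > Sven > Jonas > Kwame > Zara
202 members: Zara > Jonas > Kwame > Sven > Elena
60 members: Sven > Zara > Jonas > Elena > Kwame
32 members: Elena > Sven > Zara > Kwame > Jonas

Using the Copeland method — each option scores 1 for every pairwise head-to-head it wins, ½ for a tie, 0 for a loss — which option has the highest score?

Zara: beats Kwame and Jonas; loses to Elena and Sven → score 2.
Elena: beats Zara, Kwame, and Jonas; loses to Sven → score 3.
Sven: beats Zara, Elena, Kwame, and Jonas → score 4.
Kwame: loses to Zara, Elena, Sven, and Jonas → score 0.
Jonas: beats Kwame; loses to Zara, Elena, and Sven → score 1.
Sven has the best pairwise record.

Sven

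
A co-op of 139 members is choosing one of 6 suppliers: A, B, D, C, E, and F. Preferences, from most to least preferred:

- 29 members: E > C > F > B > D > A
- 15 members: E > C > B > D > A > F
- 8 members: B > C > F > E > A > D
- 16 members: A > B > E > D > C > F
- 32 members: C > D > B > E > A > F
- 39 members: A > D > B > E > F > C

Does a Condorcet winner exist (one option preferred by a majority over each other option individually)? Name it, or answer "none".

none

Checking pairwise contests:
B beats A 84–55.
D beats B 71–68.
C beats D 84–55.
E beats C 99–40.
B beats E 95–44.
A beats F 102–37.
Every option loses at least one head-to-head, so there is no Condorcet winner.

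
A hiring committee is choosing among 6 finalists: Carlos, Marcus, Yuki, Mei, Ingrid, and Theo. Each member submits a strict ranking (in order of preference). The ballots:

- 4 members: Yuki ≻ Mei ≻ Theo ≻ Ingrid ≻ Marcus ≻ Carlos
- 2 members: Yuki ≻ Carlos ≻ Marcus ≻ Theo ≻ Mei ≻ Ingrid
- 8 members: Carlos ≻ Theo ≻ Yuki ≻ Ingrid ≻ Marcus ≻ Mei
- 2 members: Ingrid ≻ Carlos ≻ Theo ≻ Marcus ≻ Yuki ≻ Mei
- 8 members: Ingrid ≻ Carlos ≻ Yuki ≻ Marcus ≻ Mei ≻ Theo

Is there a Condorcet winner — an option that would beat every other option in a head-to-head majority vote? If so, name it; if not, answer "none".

none

Checking pairwise contests:
Ingrid beats Carlos 14–10.
Carlos beats Marcus 20–4.
Carlos beats Yuki 18–6.
Carlos beats Mei 20–4.
Yuki beats Ingrid 14–10.
Carlos beats Theo 20–4.
Every option loses at least one head-to-head, so there is no Condorcet winner.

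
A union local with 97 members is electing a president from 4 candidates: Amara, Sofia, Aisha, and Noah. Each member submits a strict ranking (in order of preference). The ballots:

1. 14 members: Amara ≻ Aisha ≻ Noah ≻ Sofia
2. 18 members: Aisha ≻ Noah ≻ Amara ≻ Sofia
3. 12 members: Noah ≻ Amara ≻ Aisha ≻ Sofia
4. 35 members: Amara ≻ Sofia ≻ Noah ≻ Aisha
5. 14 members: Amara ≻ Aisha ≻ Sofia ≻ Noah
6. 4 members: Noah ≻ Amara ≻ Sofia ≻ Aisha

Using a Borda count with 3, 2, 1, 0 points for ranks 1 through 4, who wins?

Amara: 14·3 + 18·1 + 12·2 + 35·3 + 14·3 + 4·2 = 239
Sofia: 14·0 + 18·0 + 12·0 + 35·2 + 14·1 + 4·1 = 88
Aisha: 14·2 + 18·3 + 12·1 + 35·0 + 14·2 + 4·0 = 122
Noah: 14·1 + 18·2 + 12·3 + 35·1 + 14·0 + 4·3 = 133
Amara has the highest Borda score (239).

Amara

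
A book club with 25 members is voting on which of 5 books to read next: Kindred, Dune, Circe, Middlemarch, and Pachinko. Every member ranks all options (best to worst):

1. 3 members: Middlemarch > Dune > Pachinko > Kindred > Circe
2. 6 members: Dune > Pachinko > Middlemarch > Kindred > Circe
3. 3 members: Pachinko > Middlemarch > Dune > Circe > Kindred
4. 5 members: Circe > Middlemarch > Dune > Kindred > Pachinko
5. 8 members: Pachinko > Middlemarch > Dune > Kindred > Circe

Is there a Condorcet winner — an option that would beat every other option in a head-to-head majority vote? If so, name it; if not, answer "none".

none

Checking pairwise contests:
Dune beats Kindred 25–0.
Middlemarch beats Dune 19–6.
Kindred beats Circe 17–8.
Pachinko beats Middlemarch 17–8.
Dune beats Pachinko 14–11.
Every option loses at least one head-to-head, so there is no Condorcet winner.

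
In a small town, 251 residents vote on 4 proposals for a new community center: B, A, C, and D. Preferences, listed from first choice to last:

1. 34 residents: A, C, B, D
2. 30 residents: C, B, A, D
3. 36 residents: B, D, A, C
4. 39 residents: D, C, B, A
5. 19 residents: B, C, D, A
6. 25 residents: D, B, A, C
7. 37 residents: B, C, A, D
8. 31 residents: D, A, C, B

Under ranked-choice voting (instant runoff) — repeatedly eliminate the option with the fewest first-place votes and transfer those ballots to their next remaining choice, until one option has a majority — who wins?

B

Round 1: B 92, A 34, C 30, D 95. Eliminate C.
Round 2: B 122, A 34, D 95. Eliminate A.
Round 3: B 156, D 95. B has a majority.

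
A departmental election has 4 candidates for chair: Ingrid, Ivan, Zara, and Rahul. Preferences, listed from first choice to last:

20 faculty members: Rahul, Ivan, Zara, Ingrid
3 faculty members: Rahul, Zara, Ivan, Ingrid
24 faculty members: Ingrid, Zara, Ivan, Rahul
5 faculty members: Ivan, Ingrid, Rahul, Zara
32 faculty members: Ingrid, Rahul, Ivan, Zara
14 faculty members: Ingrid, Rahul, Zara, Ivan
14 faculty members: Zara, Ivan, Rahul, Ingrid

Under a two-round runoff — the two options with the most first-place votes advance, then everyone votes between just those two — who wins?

Ingrid

Round 1 first-place votes: Ingrid 70, Ivan 5, Zara 14, Rahul 23.
Ingrid and Rahul advance.
Runoff: Ingrid is preferred to Rahul by 75 voters; Rahul by 37.
Ingrid wins the runoff.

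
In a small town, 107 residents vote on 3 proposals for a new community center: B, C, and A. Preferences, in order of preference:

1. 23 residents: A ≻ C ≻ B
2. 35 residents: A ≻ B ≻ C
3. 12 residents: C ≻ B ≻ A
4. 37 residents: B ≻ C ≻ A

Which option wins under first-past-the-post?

A

First-place votes: B 37, C 12, A 58.
A has the most first-place votes.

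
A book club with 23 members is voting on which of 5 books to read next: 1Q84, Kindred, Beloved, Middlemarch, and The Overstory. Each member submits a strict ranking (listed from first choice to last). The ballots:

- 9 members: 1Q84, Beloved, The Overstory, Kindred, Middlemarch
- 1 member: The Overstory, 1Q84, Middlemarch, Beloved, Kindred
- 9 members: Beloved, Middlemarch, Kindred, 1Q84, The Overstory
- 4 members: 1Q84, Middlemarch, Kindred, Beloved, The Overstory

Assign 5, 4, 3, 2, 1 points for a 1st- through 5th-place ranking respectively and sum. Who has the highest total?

Beloved

1Q84: 9·5 + 1·4 + 9·2 + 4·5 = 87
Kindred: 9·2 + 1·1 + 9·3 + 4·3 = 58
Beloved: 9·4 + 1·2 + 9·5 + 4·2 = 91
Middlemarch: 9·1 + 1·3 + 9·4 + 4·4 = 64
The Overstory: 9·3 + 1·5 + 9·1 + 4·1 = 45
Beloved has the highest Borda score (91).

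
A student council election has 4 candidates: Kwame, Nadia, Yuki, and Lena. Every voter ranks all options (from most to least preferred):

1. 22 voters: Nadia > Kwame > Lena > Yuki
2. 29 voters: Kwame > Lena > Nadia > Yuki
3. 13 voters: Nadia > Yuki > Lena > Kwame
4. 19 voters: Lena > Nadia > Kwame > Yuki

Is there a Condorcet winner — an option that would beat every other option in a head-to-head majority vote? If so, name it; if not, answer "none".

Checking pairwise contests:
Nadia beats Kwame 54–29.
Lena beats Nadia 48–35.
Kwame beats Yuki 70–13.
Kwame beats Lena 51–32.
Every option loses at least one head-to-head, so there is no Condorcet winner.

none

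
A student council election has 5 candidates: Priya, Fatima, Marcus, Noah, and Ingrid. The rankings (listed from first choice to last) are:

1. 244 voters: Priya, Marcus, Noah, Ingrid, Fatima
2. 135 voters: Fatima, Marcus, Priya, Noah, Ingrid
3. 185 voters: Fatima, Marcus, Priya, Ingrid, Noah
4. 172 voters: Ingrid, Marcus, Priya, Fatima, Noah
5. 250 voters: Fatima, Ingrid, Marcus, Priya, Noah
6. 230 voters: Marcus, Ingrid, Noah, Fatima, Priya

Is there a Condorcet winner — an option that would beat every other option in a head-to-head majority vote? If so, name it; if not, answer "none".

Marcus vs Priya: 972–244 for Marcus.
Marcus vs Fatima: 646–570 for Marcus.
Marcus vs Noah: 1216–0 for Marcus.
Marcus vs Ingrid: 794–422 for Marcus.
Marcus beats every other option head-to-head.

Marcus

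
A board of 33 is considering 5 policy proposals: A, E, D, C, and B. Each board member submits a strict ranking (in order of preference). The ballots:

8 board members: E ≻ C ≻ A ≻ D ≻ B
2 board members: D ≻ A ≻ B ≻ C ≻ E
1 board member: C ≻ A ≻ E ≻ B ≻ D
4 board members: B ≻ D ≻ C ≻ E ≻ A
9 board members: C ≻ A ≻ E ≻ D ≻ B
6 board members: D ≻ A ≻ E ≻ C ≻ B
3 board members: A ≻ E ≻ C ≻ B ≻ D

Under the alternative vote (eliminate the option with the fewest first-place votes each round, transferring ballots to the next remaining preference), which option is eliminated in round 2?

Round 1: A 3, E 8, D 8, C 10, B 4. Eliminate A.
Round 2: E 11, D 8, C 10, B 4. Eliminate B.

B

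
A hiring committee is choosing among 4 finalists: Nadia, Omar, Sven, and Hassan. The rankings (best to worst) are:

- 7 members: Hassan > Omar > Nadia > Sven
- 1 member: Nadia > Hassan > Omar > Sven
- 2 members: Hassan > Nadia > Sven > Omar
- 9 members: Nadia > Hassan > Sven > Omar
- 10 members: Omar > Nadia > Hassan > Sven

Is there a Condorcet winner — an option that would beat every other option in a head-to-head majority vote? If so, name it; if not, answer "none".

none

Checking pairwise contests:
Omar beats Nadia 17–12.
Hassan beats Omar 19–10.
Nadia beats Sven 29–0.
Nadia beats Hassan 20–9.
Every option loses at least one head-to-head, so there is no Condorcet winner.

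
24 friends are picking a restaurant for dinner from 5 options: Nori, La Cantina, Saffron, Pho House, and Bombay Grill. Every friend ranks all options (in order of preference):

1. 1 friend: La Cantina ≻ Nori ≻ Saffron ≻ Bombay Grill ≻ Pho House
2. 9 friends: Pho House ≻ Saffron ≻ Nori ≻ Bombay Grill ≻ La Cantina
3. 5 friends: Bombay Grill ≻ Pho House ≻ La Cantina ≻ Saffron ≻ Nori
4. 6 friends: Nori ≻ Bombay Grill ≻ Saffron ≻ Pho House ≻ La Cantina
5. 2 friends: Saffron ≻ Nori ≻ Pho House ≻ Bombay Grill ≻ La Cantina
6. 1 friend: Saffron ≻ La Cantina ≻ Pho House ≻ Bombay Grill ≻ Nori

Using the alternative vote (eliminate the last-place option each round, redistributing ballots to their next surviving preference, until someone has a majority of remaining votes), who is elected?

Pho House

Round 1: Nori 6, La Cantina 1, Saffron 3, Pho House 9, Bombay Grill 5. Eliminate La Cantina.
Round 2: Nori 7, Saffron 3, Pho House 9, Bombay Grill 5. Eliminate Saffron.
Round 3: Nori 9, Pho House 10, Bombay Grill 5. Eliminate Bombay Grill.
Round 4: Nori 9, Pho House 15. Pho House has a majority.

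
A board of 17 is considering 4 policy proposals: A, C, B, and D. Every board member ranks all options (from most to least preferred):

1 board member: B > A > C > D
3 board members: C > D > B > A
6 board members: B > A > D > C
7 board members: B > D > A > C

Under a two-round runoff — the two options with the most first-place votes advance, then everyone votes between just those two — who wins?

B

Round 1 first-place votes: A 0, C 3, B 14, D 0.
B and C advance.
Runoff: B is preferred to C by 14 voters; C by 3.
B wins the runoff.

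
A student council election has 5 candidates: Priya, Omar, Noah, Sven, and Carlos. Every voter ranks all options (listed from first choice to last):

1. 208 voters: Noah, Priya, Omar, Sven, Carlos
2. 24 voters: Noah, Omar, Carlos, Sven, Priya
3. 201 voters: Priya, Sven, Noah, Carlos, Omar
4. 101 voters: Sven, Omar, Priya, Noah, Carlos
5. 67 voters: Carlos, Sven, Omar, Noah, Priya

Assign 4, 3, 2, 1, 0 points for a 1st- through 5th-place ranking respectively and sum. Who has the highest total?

Priya

Priya: 208·3 + 24·0 + 201·4 + 101·2 + 67·0 = 1630
Omar: 208·2 + 24·3 + 201·0 + 101·3 + 67·2 = 925
Noah: 208·4 + 24·4 + 201·2 + 101·1 + 67·1 = 1498
Sven: 208·1 + 24·1 + 201·3 + 101·4 + 67·3 = 1440
Carlos: 208·0 + 24·2 + 201·1 + 101·0 + 67·4 = 517
Priya has the highest Borda score (1630).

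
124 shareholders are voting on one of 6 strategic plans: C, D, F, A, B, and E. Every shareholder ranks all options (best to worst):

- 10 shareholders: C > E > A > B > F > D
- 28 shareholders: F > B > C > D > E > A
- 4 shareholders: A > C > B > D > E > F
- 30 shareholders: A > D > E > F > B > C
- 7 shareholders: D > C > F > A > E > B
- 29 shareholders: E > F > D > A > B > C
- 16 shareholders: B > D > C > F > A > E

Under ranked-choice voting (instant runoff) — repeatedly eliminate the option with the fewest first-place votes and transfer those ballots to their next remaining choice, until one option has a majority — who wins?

Round 1: C 10, D 7, F 28, A 34, B 16, E 29. Eliminate D.
Round 2: C 17, F 28, A 34, B 16, E 29. Eliminate B.
Round 3: C 33, F 28, A 34, E 29. Eliminate F.
Round 4: C 61, A 34, E 29. Eliminate E.
Round 5: C 61, A 63. A has a majority.

A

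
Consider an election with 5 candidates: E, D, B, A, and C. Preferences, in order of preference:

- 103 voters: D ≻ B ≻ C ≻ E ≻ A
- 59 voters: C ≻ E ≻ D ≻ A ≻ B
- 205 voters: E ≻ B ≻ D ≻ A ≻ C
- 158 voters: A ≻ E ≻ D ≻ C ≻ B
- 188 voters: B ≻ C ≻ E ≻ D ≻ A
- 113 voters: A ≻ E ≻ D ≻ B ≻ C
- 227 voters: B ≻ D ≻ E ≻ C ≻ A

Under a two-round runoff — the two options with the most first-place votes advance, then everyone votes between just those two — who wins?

Round 1 first-place votes: E 205, D 103, B 415, A 271, C 59.
B and A advance.
Runoff: B is preferred to A by 723 voters; A by 330.
B wins the runoff.

B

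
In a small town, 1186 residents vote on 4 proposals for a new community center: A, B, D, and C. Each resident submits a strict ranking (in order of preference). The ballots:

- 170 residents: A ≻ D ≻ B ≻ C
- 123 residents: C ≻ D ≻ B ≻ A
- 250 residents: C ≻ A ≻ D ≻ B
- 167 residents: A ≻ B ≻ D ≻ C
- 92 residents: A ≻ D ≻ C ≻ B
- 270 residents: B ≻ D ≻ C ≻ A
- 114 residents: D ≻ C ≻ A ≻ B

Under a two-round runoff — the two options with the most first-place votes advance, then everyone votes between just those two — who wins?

C

Round 1 first-place votes: A 429, B 270, D 114, C 373.
A and C advance.
Runoff: A is preferred to C by 429 voters; C by 757.
C wins the runoff.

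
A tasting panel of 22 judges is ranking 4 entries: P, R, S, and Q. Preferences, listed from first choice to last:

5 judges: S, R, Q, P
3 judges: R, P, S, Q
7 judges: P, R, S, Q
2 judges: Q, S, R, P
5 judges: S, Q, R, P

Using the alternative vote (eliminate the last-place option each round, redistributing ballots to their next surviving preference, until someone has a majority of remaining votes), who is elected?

Round 1: P 7, R 3, S 10, Q 2. Eliminate Q.
Round 2: P 7, R 3, S 12. S has a majority.

S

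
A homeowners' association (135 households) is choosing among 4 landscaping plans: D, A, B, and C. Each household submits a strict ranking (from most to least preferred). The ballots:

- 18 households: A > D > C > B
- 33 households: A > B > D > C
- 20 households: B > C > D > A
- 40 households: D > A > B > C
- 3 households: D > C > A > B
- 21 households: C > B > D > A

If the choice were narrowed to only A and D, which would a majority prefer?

Voters preferring A to D: 51; preferring D to A: 84.
D wins the head-to-head.

D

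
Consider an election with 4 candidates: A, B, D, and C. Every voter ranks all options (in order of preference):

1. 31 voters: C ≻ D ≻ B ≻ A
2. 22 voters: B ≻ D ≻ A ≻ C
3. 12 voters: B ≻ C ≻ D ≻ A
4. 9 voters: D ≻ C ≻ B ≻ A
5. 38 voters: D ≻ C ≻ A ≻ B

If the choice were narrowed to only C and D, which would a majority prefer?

Voters preferring C to D: 43; preferring D to C: 69.
D wins the head-to-head.

D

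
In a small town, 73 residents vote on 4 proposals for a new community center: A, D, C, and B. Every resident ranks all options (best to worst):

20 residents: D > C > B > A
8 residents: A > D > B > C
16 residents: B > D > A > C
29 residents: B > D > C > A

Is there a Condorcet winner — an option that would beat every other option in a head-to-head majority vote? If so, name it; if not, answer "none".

B

B vs A: 65–8 for B.
B vs D: 45–28 for B.
B vs C: 53–20 for B.
B beats every other option head-to-head.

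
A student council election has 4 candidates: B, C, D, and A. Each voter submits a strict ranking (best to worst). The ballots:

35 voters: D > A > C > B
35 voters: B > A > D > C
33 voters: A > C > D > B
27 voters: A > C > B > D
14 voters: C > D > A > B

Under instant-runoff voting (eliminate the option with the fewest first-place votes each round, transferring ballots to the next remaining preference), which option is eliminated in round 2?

B

Round 1: B 35, C 14, D 35, A 60. Eliminate C.
Round 2: B 35, D 49, A 60. Eliminate B.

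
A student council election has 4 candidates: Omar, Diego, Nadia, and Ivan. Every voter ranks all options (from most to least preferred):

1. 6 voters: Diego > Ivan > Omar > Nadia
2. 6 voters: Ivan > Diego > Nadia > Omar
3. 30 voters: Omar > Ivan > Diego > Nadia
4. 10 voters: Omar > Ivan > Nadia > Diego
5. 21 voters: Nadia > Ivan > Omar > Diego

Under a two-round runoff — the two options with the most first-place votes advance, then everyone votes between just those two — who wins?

Omar

Round 1 first-place votes: Omar 40, Diego 6, Nadia 21, Ivan 6.
Omar and Nadia advance.
Runoff: Omar is preferred to Nadia by 46 voters; Nadia by 27.
Omar wins the runoff.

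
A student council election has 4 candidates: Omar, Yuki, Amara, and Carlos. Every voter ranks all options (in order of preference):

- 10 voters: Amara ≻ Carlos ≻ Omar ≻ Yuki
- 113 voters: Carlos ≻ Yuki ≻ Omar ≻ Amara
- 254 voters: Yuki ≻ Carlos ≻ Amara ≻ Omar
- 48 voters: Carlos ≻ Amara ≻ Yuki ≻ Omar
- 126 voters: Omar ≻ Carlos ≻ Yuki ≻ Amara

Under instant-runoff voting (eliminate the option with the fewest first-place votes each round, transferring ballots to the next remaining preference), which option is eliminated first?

Amara

Round 1: Omar 126, Yuki 254, Amara 10, Carlos 161. Eliminate Amara.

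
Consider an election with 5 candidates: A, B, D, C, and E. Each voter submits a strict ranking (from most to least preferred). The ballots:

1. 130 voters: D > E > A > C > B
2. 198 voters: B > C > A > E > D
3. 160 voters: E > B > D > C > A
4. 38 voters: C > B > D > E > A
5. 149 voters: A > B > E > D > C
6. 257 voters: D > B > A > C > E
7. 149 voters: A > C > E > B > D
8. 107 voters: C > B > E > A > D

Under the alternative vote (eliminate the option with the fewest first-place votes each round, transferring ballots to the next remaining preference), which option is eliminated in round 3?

Round 1: A 298, B 198, D 387, C 145, E 160. Eliminate C.
Round 2: A 298, B 343, D 387, E 160. Eliminate E.
Round 3: A 298, B 503, D 387. Eliminate A.

A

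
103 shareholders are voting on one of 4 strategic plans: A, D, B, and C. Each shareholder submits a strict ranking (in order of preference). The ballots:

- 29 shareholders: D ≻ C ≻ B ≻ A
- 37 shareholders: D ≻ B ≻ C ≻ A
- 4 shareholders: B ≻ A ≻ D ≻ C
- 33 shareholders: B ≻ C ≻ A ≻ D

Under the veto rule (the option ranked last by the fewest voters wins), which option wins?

B

Last-place votes: A 66, D 33, B 0, C 4.
B is ranked last by the fewest voters, so B wins.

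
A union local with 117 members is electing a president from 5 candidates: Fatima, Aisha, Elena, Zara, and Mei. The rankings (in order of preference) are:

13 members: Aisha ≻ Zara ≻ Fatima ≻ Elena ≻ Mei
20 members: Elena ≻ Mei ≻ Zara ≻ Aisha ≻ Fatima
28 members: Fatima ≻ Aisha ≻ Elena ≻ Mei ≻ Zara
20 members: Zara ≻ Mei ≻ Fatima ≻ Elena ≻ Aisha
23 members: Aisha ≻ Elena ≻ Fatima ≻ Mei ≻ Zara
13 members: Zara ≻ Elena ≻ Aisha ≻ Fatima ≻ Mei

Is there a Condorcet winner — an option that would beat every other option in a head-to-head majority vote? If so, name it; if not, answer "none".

Aisha

Aisha vs Fatima: 69–48 for Aisha.
Aisha vs Elena: 64–53 for Aisha.
Aisha vs Zara: 64–53 for Aisha.
Aisha vs Mei: 77–40 for Aisha.
Aisha beats every other option head-to-head.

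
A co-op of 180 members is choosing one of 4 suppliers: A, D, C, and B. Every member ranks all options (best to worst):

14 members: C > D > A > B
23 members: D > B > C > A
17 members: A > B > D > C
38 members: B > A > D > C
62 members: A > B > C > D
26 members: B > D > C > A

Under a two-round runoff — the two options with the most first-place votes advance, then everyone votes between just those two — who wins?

A

Round 1 first-place votes: A 79, D 23, C 14, B 64.
A and B advance.
Runoff: A is preferred to B by 93 voters; B by 87.
A wins the runoff.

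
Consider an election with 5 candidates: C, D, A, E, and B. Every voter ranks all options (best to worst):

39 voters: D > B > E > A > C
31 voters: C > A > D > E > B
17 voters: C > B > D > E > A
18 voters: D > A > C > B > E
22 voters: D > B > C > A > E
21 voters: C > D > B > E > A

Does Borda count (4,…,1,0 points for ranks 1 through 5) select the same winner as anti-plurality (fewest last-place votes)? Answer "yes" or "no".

yes

Borda — scores: C 356, D 475, A 208, E 147, B 294. Winner: D.
Anti-plurality — last-place votes: C 39, D 0, A 38, E 40, B 31. Winner: D.
The two methods agree.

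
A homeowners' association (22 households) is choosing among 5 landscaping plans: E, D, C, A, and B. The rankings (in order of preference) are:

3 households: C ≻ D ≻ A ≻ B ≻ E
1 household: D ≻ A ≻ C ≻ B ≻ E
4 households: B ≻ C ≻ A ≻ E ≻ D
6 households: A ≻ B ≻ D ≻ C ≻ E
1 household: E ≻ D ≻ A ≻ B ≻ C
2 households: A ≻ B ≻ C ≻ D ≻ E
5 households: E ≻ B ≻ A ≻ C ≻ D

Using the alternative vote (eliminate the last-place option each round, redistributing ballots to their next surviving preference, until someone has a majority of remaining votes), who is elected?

Round 1: E 6, D 1, C 3, A 8, B 4. Eliminate D.
Round 2: E 6, C 3, A 9, B 4. Eliminate C.
Round 3: E 6, A 12, B 4. A has a majority.

A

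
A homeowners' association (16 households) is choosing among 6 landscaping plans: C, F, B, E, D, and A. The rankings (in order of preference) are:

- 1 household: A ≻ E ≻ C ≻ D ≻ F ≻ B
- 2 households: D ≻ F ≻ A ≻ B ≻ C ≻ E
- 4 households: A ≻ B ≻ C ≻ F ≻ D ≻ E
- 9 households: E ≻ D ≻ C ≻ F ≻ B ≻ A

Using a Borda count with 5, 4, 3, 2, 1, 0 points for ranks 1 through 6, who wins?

D

C: 1·3 + 2·1 + 4·3 + 9·3 = 44
F: 1·1 + 2·4 + 4·2 + 9·2 = 35
B: 1·0 + 2·2 + 4·4 + 9·1 = 29
E: 1·4 + 2·0 + 4·0 + 9·5 = 49
D: 1·2 + 2·5 + 4·1 + 9·4 = 52
A: 1·5 + 2·3 + 4·5 + 9·0 = 31
D has the highest Borda score (52).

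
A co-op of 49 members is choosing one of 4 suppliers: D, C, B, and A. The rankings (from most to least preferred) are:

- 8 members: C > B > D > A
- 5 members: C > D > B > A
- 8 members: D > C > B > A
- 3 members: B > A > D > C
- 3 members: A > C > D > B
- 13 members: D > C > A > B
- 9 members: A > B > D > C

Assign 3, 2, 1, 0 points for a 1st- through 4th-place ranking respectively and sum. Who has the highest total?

D: 8·1 + 5·2 + 8·3 + 3·1 + 3·1 + 13·3 + 9·1 = 96
C: 8·3 + 5·3 + 8·2 + 3·0 + 3·2 + 13·2 + 9·0 = 87
B: 8·2 + 5·1 + 8·1 + 3·3 + 3·0 + 13·0 + 9·2 = 56
A: 8·0 + 5·0 + 8·0 + 3·2 + 3·3 + 13·1 + 9·3 = 55
D has the highest Borda score (96).

D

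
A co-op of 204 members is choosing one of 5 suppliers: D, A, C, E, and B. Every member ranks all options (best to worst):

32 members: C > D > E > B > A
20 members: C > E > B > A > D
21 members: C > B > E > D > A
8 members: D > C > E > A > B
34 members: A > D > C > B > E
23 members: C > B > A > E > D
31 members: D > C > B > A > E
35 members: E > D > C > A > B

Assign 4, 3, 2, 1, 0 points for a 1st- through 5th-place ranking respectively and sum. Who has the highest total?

C

D: 32·3 + 20·0 + 21·1 + 8·4 + 34·3 + 23·0 + 31·4 + 35·3 = 480
A: 32·0 + 20·1 + 21·0 + 8·1 + 34·4 + 23·2 + 31·1 + 35·1 = 276
C: 32·4 + 20·4 + 21·4 + 8·3 + 34·2 + 23·4 + 31·3 + 35·2 = 639
E: 32·2 + 20·3 + 21·2 + 8·2 + 34·0 + 23·1 + 31·0 + 35·4 = 345
B: 32·1 + 20·2 + 21·3 + 8·0 + 34·1 + 23·3 + 31·2 + 35·0 = 300
C has the highest Borda score (639).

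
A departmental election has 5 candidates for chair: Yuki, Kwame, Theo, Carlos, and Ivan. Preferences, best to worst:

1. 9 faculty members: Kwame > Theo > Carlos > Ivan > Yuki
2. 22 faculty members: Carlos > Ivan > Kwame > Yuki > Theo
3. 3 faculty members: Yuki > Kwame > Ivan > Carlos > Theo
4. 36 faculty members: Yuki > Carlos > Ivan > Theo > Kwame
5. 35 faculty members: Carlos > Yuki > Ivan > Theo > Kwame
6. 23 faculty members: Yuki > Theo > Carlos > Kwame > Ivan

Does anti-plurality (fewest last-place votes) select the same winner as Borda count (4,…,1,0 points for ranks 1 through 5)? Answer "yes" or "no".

yes

Anti-plurality — last-place votes: Yuki 9, Kwame 71, Theo 25, Carlos 0, Ivan 23. Winner: Carlos.
Borda — scores: Yuki 375, Kwame 112, Theo 167, Carlos 403, Ivan 223. Winner: Carlos.
The two methods agree.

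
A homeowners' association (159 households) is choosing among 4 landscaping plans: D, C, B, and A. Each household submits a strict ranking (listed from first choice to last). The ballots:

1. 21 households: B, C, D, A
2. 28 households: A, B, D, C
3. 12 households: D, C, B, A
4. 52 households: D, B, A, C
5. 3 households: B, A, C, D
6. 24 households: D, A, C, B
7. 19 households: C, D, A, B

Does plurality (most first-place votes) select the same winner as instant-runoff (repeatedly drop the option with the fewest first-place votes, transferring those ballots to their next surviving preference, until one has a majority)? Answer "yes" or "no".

yes

Plurality — first-place votes: D 88, C 19, B 24, A 28. Winner: D.
Instant-runoff — R1 D 88, C 19, B 24, A 28 (D winner). Winner: D.
The two methods agree.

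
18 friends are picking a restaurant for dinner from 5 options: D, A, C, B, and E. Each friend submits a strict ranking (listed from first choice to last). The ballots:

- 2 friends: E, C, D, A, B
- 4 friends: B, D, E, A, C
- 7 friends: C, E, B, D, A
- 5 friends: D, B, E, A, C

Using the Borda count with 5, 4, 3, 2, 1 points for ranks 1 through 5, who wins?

E

D: 2·3 + 4·4 + 7·2 + 5·5 = 61
A: 2·2 + 4·2 + 7·1 + 5·2 = 29
C: 2·4 + 4·1 + 7·5 + 5·1 = 52
B: 2·1 + 4·5 + 7·3 + 5·4 = 63
E: 2·5 + 4·3 + 7·4 + 5·3 = 65
E has the highest Borda score (65).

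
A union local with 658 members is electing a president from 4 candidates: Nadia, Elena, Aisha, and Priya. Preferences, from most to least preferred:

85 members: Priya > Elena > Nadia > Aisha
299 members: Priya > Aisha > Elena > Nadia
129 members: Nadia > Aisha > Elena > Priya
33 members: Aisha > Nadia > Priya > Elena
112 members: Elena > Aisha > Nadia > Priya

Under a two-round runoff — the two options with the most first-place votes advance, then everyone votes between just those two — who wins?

Priya

Round 1 first-place votes: Nadia 129, Elena 112, Aisha 33, Priya 384.
Priya and Nadia advance.
Runoff: Priya is preferred to Nadia by 384 voters; Nadia by 274.
Priya wins the runoff.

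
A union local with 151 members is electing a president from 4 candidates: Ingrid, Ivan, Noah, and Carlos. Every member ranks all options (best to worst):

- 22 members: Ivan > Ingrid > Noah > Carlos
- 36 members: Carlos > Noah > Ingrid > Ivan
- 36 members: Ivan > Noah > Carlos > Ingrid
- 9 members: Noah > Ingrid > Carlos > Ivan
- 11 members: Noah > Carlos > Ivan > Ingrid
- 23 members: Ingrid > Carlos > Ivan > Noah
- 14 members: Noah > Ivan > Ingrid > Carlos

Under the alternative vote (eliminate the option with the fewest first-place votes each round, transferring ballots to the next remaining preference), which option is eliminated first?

Ingrid

Round 1: Ingrid 23, Ivan 58, Noah 34, Carlos 36. Eliminate Ingrid.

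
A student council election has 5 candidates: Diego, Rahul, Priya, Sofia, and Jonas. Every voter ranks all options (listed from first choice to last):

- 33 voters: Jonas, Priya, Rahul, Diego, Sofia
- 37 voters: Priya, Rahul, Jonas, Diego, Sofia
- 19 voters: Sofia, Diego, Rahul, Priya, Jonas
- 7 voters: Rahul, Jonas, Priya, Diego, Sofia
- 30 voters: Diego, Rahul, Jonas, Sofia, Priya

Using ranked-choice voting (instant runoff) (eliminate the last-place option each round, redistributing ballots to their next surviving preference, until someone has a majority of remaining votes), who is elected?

Jonas

Round 1: Diego 30, Rahul 7, Priya 37, Sofia 19, Jonas 33. Eliminate Rahul.
Round 2: Diego 30, Priya 37, Sofia 19, Jonas 40. Eliminate Sofia.
Round 3: Diego 49, Priya 37, Jonas 40. Eliminate Priya.
Round 4: Diego 49, Jonas 77. Jonas has a majority.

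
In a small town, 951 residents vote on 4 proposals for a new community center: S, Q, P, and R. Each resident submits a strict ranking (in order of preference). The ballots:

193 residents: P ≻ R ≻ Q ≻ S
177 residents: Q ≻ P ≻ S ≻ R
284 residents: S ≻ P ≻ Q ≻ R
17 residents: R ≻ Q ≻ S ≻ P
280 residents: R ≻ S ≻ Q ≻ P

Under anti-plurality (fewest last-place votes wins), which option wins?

Last-place votes: S 193, Q 0, P 297, R 461.
Q is ranked last by the fewest voters, so Q wins.

Q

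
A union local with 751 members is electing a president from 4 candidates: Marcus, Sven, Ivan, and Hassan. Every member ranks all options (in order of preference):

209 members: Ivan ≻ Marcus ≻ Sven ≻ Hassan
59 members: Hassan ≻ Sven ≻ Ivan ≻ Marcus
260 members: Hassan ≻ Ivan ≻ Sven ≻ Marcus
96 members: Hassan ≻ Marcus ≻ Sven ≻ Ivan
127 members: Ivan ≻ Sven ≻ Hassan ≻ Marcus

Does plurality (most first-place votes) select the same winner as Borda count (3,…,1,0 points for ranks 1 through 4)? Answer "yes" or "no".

Plurality — first-place votes: Marcus 0, Sven 0, Ivan 336, Hassan 415. Winner: Hassan.
Borda — scores: Marcus 610, Sven 937, Ivan 1587, Hassan 1372. Winner: Ivan.
The two methods disagree.

no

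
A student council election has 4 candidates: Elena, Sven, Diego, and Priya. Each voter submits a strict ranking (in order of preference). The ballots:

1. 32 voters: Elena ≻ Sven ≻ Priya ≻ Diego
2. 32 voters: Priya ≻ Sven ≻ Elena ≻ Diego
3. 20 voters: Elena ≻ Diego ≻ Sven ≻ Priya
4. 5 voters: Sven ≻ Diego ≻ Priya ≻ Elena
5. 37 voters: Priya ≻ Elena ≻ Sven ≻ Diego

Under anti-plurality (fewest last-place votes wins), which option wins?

Last-place votes: Elena 5, Sven 0, Diego 101, Priya 20.
Sven is ranked last by the fewest voters, so Sven wins.

Sven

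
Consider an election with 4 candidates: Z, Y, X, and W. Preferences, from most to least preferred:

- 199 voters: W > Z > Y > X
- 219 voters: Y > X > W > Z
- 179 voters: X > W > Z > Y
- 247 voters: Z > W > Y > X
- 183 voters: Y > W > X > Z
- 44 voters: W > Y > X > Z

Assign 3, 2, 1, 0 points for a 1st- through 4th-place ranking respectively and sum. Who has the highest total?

Z: 199·2 + 219·0 + 179·1 + 247·3 + 183·0 + 44·0 = 1318
Y: 199·1 + 219·3 + 179·0 + 247·1 + 183·3 + 44·2 = 1740
X: 199·0 + 219·2 + 179·3 + 247·0 + 183·1 + 44·1 = 1202
W: 199·3 + 219·1 + 179·2 + 247·2 + 183·2 + 44·3 = 2166
W has the highest Borda score (2166).

W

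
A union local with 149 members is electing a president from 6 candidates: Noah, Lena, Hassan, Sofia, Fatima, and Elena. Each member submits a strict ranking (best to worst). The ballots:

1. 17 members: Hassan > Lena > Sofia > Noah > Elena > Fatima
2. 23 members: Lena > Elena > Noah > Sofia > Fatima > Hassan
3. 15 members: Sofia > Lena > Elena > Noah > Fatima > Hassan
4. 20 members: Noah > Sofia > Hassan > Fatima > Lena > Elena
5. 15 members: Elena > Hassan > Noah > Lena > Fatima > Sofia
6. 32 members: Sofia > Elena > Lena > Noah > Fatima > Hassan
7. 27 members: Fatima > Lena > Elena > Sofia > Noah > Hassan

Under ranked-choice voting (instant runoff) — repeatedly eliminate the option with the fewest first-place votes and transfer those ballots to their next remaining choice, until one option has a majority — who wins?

Sofia

Round 1: Noah 20, Lena 23, Hassan 17, Sofia 47, Fatima 27, Elena 15. Eliminate Elena.
Round 2: Noah 20, Lena 23, Hassan 32, Sofia 47, Fatima 27. Eliminate Noah.
Round 3: Lena 23, Hassan 32, Sofia 67, Fatima 27. Eliminate Lena.
Round 4: Hassan 32, Sofia 90, Fatima 27. Sofia has a majority.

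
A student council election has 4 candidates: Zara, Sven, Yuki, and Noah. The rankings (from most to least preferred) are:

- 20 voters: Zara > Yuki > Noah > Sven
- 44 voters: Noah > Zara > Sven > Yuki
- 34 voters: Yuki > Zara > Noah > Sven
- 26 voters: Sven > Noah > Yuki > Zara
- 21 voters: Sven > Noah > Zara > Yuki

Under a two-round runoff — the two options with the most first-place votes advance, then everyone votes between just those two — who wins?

Round 1 first-place votes: Zara 20, Sven 47, Yuki 34, Noah 44.
Sven and Noah advance.
Runoff: Sven is preferred to Noah by 47 voters; Noah by 98.
Noah wins the runoff.

Noah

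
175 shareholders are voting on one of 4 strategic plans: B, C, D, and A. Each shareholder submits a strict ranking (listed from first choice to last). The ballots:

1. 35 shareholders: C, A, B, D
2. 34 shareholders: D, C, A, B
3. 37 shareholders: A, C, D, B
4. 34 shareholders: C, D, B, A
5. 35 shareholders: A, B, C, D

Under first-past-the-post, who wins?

A

First-place votes: B 0, C 69, D 34, A 72.
A has the most first-place votes.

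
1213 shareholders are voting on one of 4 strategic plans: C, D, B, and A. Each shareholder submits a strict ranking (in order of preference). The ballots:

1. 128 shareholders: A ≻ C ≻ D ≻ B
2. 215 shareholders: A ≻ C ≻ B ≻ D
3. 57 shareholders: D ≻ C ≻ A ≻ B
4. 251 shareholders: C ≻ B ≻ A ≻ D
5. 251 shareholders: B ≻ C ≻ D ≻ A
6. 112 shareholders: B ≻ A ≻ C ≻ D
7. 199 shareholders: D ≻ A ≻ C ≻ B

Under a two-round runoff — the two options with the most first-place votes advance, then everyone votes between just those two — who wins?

Round 1 first-place votes: C 251, D 256, B 363, A 343.
B and A advance.
Runoff: B is preferred to A by 614 voters; A by 599.
B wins the runoff.

B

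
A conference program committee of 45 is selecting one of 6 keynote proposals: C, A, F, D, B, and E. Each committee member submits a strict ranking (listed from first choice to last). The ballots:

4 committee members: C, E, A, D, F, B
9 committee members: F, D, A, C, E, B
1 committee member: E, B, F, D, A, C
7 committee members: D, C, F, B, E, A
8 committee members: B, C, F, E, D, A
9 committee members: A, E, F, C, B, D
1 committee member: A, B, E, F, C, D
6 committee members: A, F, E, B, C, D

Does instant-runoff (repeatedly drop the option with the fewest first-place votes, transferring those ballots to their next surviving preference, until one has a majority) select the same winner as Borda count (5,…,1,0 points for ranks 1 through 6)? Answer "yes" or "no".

Instant-runoff — R1 C 4, A 16, F 9, D 7, B 8, E 1 (E out); R2 C 4, A 16, F 9, D 7, B 9 (C out); R3 A 20, F 9, D 7, B 9 (D out); R4 A 20, F 16, B 9 (B out); R5 A 20, F 25 (F winner). Winner: F.
Borda — scores: C 123, A 120, F 150, D 89, B 83, E 110. Winner: F.
The two methods agree.

yes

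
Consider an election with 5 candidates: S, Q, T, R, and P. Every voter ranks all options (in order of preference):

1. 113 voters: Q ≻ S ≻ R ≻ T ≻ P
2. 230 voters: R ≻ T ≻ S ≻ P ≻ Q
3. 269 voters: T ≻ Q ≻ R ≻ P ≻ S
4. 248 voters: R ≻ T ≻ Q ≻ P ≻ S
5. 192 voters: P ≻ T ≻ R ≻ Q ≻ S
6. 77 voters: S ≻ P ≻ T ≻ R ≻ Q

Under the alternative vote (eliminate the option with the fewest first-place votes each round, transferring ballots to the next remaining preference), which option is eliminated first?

Round 1: S 77, Q 113, T 269, R 478, P 192. Eliminate S.

S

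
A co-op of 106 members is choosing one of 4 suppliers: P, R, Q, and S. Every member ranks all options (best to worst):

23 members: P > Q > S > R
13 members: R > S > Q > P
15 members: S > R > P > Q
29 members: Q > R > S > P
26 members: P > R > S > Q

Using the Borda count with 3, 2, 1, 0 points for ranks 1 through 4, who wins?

R

P: 23·3 + 13·0 + 15·1 + 29·0 + 26·3 = 162
R: 23·0 + 13·3 + 15·2 + 29·2 + 26·2 = 179
Q: 23·2 + 13·1 + 15·0 + 29·3 + 26·0 = 146
S: 23·1 + 13·2 + 15·3 + 29·1 + 26·1 = 149
R has the highest Borda score (179).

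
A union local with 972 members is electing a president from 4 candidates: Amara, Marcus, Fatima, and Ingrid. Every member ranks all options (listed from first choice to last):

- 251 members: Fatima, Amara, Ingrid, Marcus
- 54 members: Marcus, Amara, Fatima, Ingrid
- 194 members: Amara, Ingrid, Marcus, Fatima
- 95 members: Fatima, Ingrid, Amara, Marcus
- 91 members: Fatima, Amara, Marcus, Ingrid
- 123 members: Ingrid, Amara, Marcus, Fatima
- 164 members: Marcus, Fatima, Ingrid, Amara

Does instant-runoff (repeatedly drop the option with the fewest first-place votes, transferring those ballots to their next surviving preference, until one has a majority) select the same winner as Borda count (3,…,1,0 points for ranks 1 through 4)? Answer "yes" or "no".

Instant-runoff — R1 Amara 194, Marcus 218, Fatima 437, Ingrid 123 (Ingrid out); R2 Amara 317, Marcus 218, Fatima 437 (Marcus out); R3 Amara 371, Fatima 601 (Fatima winner). Winner: Fatima.
Borda — scores: Amara 1715, Marcus 1062, Fatima 1693, Ingrid 1362. Winner: Amara.
The two methods disagree.

no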